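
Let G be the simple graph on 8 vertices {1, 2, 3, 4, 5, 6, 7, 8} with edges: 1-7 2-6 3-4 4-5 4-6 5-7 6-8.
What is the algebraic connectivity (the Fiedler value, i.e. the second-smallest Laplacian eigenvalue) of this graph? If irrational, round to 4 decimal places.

0.2243

With the vertex order [1, 2, 3, 4, 5, 6, 7, 8], the degrees are [1, 1, 1, 3, 2, 3, 2, 1], giving D = diag(1, 1, 1, 3, 2, 3, 2, 1) and L = D - A. Computing the eigenvalues of L and sorting gives [0, 0.2243, 0.5858, 1, 1.4108, 2.7237, 3.4142, 4.6412]. The Fiedler value lambda_2 = 0.2243 is strictly positive, so the graph is connected.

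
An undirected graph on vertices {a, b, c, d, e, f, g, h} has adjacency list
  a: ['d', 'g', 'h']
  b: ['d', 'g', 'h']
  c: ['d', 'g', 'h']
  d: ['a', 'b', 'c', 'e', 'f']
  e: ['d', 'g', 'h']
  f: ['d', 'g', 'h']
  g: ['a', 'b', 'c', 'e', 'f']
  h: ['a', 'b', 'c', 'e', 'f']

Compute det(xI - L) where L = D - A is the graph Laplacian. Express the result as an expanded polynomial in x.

Reading degrees in the order [a, b, c, d, e, f, g, h] gives [3, 3, 3, 5, 3, 3, 5, 5]; set D = diag(3, 3, 3, 5, 3, 3, 5, 5) and form L = D - A. The eigenvalues of L are [0, 3, 3, 3, 3, 5, 5, 8]; the characteristic polynomial is the product of (x - lambda_i), which multiplies out to x^8 - 30x^7 + 375x^6 - 2540x^5 + 10095x^4 - 23598x^3 + 30105x^2 - 16200x. Since p(0) = det(-L) = 0, x divides p(x). The largest eigenvalue, 8, is at most the vertex count 8. The eigenvalues sum to 30, which equals trace(L) = 2|E|.

x^8 - 30x^7 + 375x^6 - 2540x^5 + 10095x^4 - 23598x^3 + 30105x^2 - 16200x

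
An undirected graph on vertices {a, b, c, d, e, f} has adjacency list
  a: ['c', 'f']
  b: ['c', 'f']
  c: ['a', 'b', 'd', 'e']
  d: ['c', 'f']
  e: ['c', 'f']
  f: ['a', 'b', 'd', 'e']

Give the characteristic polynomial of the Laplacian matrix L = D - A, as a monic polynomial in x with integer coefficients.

x^6 - 16x^5 + 96x^4 - 272x^3 + 368x^2 - 192x

Each diagonal entry of L is the vertex degree and each off-diagonal entry is -1 where an edge is present, 0 otherwise; in the order [a, b, c, d, e, f] the diagonal is [2, 2, 4, 2, 2, 4]. Computing det(xI - L) by cofactor expansion (or equivalently via sum-over-permutations) gives x^6 - 16x^5 + 96x^4 - 272x^3 + 368x^2 - 192x. The constant term is 0 because L is singular (the all-ones vector lies in its kernel). The eigenvalues sum to 16, which equals trace(L) = 2|E|. The largest eigenvalue, 6, is at most the vertex count 6.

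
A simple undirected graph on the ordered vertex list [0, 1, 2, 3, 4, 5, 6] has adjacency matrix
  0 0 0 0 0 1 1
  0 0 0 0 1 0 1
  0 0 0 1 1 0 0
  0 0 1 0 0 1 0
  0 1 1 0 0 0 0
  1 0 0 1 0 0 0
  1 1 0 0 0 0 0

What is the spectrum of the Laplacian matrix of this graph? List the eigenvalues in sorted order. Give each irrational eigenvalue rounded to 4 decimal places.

With the vertex order [0, 1, 2, 3, 4, 5, 6], the degrees are [2, 2, 2, 2, 2, 2, 2], giving D = diag(2, 2, 2, 2, 2, 2, 2) and L = D - A. The multiplicity of 0 as a Laplacian eigenvalue equals the number of connected components. The single zero eigenvalue shows the graph is connected.

[0, 0.7530, 0.7530, 2.4450, 2.4450, 3.8019, 3.8019]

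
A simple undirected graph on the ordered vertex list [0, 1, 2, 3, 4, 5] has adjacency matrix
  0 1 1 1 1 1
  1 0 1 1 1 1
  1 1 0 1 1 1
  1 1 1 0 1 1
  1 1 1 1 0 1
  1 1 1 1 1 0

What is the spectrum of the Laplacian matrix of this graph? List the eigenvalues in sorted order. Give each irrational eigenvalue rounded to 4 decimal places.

[0, 6, 6, 6, 6, 6]

With the vertex order [0, 1, 2, 3, 4, 5], the degrees are [5, 5, 5, 5, 5, 5], giving D = diag(5, 5, 5, 5, 5, 5) and L = D - A. L is symmetric positive semidefinite, so every eigenvalue is real and nonnegative. The eigenvalues sum to 30, which equals trace(L) = 2|E|. By the matrix-tree theorem the graph has (1/6) * product of the nonzero eigenvalues = 1296 spanning trees.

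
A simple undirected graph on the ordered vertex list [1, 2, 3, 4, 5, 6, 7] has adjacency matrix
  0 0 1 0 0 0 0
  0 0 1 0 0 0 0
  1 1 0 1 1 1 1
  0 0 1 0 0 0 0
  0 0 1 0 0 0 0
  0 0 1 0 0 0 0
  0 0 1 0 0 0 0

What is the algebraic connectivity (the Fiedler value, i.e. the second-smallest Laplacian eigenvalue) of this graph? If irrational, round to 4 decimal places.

With the vertex order [1, 2, 3, 4, 5, 6, 7], the degrees are [1, 1, 6, 1, 1, 1, 1], giving D = diag(1, 1, 6, 1, 1, 1, 1) and L = D - A. Computing the eigenvalues of L and sorting gives [0, 1, 1, 1, 1, 1, 7]. The Fiedler value lambda_2 = 1 is strictly positive, so the graph is connected. The eigenvalues sum to 12, which equals trace(L) = 2|E|.

1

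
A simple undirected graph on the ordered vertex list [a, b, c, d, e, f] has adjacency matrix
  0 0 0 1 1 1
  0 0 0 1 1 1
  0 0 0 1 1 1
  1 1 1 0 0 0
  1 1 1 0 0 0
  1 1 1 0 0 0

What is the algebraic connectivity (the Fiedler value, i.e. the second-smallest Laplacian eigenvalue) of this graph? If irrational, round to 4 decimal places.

3

Each diagonal entry of L is the vertex degree and each off-diagonal entry is -1 where an edge is present, 0 otherwise; in the order [a, b, c, d, e, f] the diagonal is [3, 3, 3, 3, 3, 3]. The smallest Laplacian eigenvalue is always 0. The next one, lambda_2 = 3, measures how hard the graph is to disconnect: larger values mean better connectivity.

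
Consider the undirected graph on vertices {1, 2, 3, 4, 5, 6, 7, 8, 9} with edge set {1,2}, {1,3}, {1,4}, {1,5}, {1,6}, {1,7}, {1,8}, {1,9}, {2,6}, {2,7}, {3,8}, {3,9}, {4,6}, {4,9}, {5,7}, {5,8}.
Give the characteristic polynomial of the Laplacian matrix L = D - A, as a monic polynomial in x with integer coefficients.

With the vertex order [1, 2, 3, 4, 5, 6, 7, 8, 9], the degrees are [8, 3, 3, 3, 3, 3, 3, 3, 3], giving D = diag(8, 3, 3, 3, 3, 3, 3, 3, 3) and L = D - A. Computing det(xI - L) by cofactor expansion (or equivalently via sum-over-permutations) gives x^9 - 32x^8 + 428x^7 - 3136x^6 + 13786x^5 - 37232x^4 + 60276x^3 - 53424x^2 + 19845x. The coefficient of x^8 equals -trace(L) = -32, matching the sum of degrees. By the matrix-tree theorem the graph has (1/9) * product of the nonzero eigenvalues = 2205 spanning trees. The largest eigenvalue, 9, is at most the vertex count 9.

x^9 - 32x^8 + 428x^7 - 3136x^6 + 13786x^5 - 37232x^4 + 60276x^3 - 53424x^2 + 19845x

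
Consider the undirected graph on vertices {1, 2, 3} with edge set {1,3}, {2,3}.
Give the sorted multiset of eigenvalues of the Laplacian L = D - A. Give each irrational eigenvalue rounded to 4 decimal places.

[0, 1, 3]

With the vertex order [1, 2, 3], the degrees are [1, 1, 2], giving D = diag(1, 1, 2) and L = D - A. The multiplicity of 0 as a Laplacian eigenvalue equals the number of connected components. The single zero eigenvalue shows the graph is connected.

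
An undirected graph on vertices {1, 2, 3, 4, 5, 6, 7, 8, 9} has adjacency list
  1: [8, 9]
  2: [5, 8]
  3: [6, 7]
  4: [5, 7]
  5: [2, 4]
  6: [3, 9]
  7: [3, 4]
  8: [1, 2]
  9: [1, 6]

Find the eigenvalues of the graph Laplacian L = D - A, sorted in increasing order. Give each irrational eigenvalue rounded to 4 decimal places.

Each diagonal entry of L is the vertex degree and each off-diagonal entry is -1 where an edge is present, 0 otherwise; in the order [1, 2, 3, 4, 5, 6, 7, 8, 9] the diagonal is [2, 2, 2, 2, 2, 2, 2, 2, 2]. L is symmetric positive semidefinite, so every eigenvalue is real and nonnegative.

[0, 0.4679, 0.4679, 1.6527, 1.6527, 3, 3, 3.8794, 3.8794]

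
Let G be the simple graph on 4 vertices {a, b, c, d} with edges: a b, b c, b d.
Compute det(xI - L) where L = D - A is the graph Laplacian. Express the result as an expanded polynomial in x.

x^4 - 6x^3 + 9x^2 - 4x

Each diagonal entry of L is the vertex degree and each off-diagonal entry is -1 where an edge is present, 0 otherwise; in the order [a, b, c, d] the diagonal is [1, 3, 1, 1]. The eigenvalues of L are [0, 1, 1, 4]; the characteristic polynomial is the product of (x - lambda_i), which multiplies out to x^4 - 6x^3 + 9x^2 - 4x. The constant term is 0 because L is singular (the all-ones vector lies in its kernel). The eigenvalues sum to 6, which equals trace(L) = 2|E|. The largest eigenvalue, 4, is at most the vertex count 4.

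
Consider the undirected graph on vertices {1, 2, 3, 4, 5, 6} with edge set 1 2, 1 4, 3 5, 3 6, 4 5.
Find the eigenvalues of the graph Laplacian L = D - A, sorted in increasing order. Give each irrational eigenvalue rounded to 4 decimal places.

[0, 0.2679, 1, 2, 3, 3.7321]

Reading degrees in the order [1, 2, 3, 4, 5, 6] gives [2, 1, 2, 2, 2, 1]; set D = diag(2, 1, 2, 2, 2, 1) and form L = D - A. L is symmetric positive semidefinite, so every eigenvalue is real and nonnegative. The largest eigenvalue, 3.7321, is at most the vertex count 6.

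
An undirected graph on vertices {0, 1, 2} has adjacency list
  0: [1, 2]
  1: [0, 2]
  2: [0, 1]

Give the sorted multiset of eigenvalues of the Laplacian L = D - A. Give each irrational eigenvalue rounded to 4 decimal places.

[0, 3, 3]

With the vertex order [0, 1, 2], the degrees are [2, 2, 2], giving D = diag(2, 2, 2) and L = D - A. Diagonalising L (or applying a numerical eigensolver to the 3x3 matrix) gives the spectrum above. By the matrix-tree theorem the graph has (1/3) * product of the nonzero eigenvalues = 3 spanning trees. There is one zero in the spectrum, matching the 1 component.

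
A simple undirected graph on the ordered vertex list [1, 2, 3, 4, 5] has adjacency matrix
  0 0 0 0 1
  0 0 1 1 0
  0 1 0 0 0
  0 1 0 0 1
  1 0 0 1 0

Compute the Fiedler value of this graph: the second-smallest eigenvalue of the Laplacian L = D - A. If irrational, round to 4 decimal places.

0.3820

Each diagonal entry of L is the vertex degree and each off-diagonal entry is -1 where an edge is present, 0 otherwise; in the order [1, 2, 3, 4, 5] the diagonal is [1, 2, 1, 2, 2]. The sorted Laplacian eigenvalues are [0, 0.3820, 1.3820, 2.6180, 3.6180]; the algebraic connectivity is the second entry, 0.3820. The eigenvalues sum to 8, which equals trace(L) = 2|E|.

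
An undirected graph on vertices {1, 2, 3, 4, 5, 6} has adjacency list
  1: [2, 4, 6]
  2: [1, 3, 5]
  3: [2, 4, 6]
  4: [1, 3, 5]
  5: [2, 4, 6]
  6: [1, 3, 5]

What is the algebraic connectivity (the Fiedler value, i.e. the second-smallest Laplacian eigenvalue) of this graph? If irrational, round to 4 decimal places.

3

Reading degrees in the order [1, 2, 3, 4, 5, 6] gives [3, 3, 3, 3, 3, 3]; set D = diag(3, 3, 3, 3, 3, 3) and form L = D - A. The smallest Laplacian eigenvalue is always 0. The next one, lambda_2 = 3, measures how hard the graph is to disconnect: larger values mean better connectivity. By the matrix-tree theorem the graph has (1/6) * product of the nonzero eigenvalues = 81 spanning trees.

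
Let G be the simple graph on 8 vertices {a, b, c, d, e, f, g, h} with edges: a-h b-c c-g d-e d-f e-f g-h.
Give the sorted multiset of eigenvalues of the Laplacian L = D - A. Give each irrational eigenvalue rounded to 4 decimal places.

[0, 0, 0.3820, 1.3820, 2.6180, 3, 3, 3.6180]

Reading degrees in the order [a, b, c, d, e, f, g, h] gives [1, 1, 2, 2, 2, 2, 2, 2]; set D = diag(1, 1, 2, 2, 2, 2, 2, 2) and form L = D - A. Since every row of L sums to 0, the all-ones vector is in the kernel and 0 is an eigenvalue. The 2 zero eigenvalues correspond to the 2 connected components. There are 2 zeros in the spectrum, matching the 2 components.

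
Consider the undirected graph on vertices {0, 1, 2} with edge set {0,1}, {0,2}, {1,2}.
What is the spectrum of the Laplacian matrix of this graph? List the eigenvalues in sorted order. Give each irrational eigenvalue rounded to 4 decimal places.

Each diagonal entry of L is the vertex degree and each off-diagonal entry is -1 where an edge is present, 0 otherwise; in the order [0, 1, 2] the diagonal is [2, 2, 2]. Diagonalising L (or applying a numerical eigensolver to the 3x3 matrix) gives the spectrum above.

[0, 3, 3]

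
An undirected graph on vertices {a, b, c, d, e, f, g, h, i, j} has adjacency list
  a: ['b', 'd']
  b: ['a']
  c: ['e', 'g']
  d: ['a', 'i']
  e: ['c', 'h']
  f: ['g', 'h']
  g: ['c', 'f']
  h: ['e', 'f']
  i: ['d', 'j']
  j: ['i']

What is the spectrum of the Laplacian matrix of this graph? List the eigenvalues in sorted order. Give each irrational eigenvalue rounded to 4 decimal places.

Each diagonal entry of L is the vertex degree and each off-diagonal entry is -1 where an edge is present, 0 otherwise; in the order [a, b, c, d, e, f, g, h, i, j] the diagonal is [2, 1, 2, 2, 2, 2, 2, 2, 2, 1]. Since every row of L sums to 0, the all-ones vector is in the kernel and 0 is an eigenvalue. The 2 zero eigenvalues correspond to the 2 connected components. The largest eigenvalue, 3.6180, is at most the vertex count 10.

[0, 0, 0.3820, 1.3820, 1.3820, 1.3820, 2.6180, 3.6180, 3.6180, 3.6180]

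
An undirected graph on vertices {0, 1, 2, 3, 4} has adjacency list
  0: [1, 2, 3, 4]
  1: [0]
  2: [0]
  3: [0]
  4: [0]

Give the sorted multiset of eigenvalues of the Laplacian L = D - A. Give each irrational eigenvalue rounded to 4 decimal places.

[0, 1, 1, 1, 5]

Each diagonal entry of L is the vertex degree and each off-diagonal entry is -1 where an edge is present, 0 otherwise; in the order [0, 1, 2, 3, 4] the diagonal is [4, 1, 1, 1, 1]. The multiplicity of 0 as a Laplacian eigenvalue equals the number of connected components. The single zero eigenvalue shows the graph is connected. By the matrix-tree theorem the graph has (1/5) * product of the nonzero eigenvalues = 1 spanning tree.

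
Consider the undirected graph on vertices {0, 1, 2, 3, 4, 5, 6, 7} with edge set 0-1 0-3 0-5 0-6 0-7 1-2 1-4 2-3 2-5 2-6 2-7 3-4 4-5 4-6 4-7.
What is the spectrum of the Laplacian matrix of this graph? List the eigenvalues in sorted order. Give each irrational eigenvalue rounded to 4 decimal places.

[0, 3, 3, 3, 3, 5, 5, 8]

With the vertex order [0, 1, 2, 3, 4, 5, 6, 7], the degrees are [5, 3, 5, 3, 5, 3, 3, 3], giving D = diag(5, 3, 5, 3, 5, 3, 3, 3) and L = D - A. L is symmetric positive semidefinite, so every eigenvalue is real and nonnegative.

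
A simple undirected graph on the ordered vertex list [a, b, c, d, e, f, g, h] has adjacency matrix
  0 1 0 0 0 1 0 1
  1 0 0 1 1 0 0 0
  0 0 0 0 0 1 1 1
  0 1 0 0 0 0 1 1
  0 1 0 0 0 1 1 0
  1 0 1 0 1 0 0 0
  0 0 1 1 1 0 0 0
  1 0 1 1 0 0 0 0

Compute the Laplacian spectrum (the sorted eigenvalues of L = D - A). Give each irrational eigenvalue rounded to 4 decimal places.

[0, 2, 2, 2, 4, 4, 4, 6]

Reading degrees in the order [a, b, c, d, e, f, g, h] gives [3, 3, 3, 3, 3, 3, 3, 3]; set D = diag(3, 3, 3, 3, 3, 3, 3, 3) and form L = D - A. L is symmetric positive semidefinite, so every eigenvalue is real and nonnegative. The largest eigenvalue, 6, is at most the vertex count 8.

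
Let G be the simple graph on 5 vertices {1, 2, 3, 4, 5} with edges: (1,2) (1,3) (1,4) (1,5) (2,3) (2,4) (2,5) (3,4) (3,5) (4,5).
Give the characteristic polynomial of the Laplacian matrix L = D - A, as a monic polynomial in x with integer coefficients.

Each diagonal entry of L is the vertex degree and each off-diagonal entry is -1 where an edge is present, 0 otherwise; in the order [1, 2, 3, 4, 5] the diagonal is [4, 4, 4, 4, 4]. The eigenvalues of L are [0, 5, 5, 5, 5]; the characteristic polynomial is the product of (x - lambda_i), which multiplies out to x^5 - 20x^4 + 150x^3 - 500x^2 + 625x. The constant term is 0 because L is singular (the all-ones vector lies in its kernel).

x^5 - 20x^4 + 150x^3 - 500x^2 + 625x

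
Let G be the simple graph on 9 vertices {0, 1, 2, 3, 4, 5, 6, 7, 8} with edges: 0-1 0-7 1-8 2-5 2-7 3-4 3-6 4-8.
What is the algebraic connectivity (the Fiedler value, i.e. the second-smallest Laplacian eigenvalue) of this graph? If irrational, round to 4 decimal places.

0.1206

With the vertex order [0, 1, 2, 3, 4, 5, 6, 7, 8], the degrees are [2, 2, 2, 2, 2, 1, 1, 2, 2], giving D = diag(2, 2, 2, 2, 2, 1, 1, 2, 2) and L = D - A. Computing the eigenvalues of L and sorting gives [0, 0.1206, 0.4679, 1, 1.6527, 2.3473, 3, 3.5321, 3.8794]. The Fiedler value lambda_2 = 0.1206 is strictly positive, so the graph is connected. There is one zero in the spectrum, matching the 1 component. By the matrix-tree theorem the graph has (1/9) * product of the nonzero eigenvalues = 1 spanning tree.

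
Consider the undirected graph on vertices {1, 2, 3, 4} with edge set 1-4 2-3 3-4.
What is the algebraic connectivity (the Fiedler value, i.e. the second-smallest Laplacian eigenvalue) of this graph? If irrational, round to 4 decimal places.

0.5858

With the vertex order [1, 2, 3, 4], the degrees are [1, 1, 2, 2], giving D = diag(1, 1, 2, 2) and L = D - A. Computing the eigenvalues of L and sorting gives [0, 0.5858, 2, 3.4142]. The Fiedler value lambda_2 = 0.5858 is strictly positive, so the graph is connected. The eigenvalues sum to 6, which equals trace(L) = 2|E|.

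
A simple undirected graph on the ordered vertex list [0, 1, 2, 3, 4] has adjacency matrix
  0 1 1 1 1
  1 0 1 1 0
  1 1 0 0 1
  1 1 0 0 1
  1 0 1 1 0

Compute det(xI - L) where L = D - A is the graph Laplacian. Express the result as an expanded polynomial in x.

With the vertex order [0, 1, 2, 3, 4], the degrees are [4, 3, 3, 3, 3], giving D = diag(4, 3, 3, 3, 3) and L = D - A. The eigenvalues of L are [0, 3, 3, 5, 5]; the characteristic polynomial is the product of (x - lambda_i), which multiplies out to x^5 - 16x^4 + 94x^3 - 240x^2 + 225x. Since p(0) = det(-L) = 0, x divides p(x). The largest eigenvalue, 5, is at most the vertex count 5.

x^5 - 16x^4 + 94x^3 - 240x^2 + 225x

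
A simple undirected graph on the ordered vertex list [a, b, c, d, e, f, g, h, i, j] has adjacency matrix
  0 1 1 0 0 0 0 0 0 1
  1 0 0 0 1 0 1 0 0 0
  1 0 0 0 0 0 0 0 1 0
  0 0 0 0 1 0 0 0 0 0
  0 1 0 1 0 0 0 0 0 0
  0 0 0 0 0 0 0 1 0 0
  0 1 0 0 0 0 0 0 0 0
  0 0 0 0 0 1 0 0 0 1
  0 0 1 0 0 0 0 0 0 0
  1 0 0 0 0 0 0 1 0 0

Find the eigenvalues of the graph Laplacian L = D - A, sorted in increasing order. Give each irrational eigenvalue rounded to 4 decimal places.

[0, 0.1859, 0.2989, 0.6329, 1.1826, 2, 2.3183, 3.0437, 3.5861, 4.7517]

With the vertex order [a, b, c, d, e, f, g, h, i, j], the degrees are [3, 3, 2, 1, 2, 1, 1, 2, 1, 2], giving D = diag(3, 3, 2, 1, 2, 1, 1, 2, 1, 2) and L = D - A. L is symmetric positive semidefinite, so every eigenvalue is real and nonnegative.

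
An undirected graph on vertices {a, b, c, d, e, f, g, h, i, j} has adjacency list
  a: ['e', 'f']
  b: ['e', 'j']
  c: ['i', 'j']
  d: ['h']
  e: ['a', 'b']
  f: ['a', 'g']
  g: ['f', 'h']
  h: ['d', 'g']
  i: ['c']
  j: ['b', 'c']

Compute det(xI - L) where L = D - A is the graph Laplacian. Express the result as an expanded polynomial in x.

x^10 - 18x^9 + 136x^8 - 560x^7 + 1365x^6 - 2002x^5 + 1716x^4 - 792x^3 + 165x^2 - 10x

Each diagonal entry of L is the vertex degree and each off-diagonal entry is -1 where an edge is present, 0 otherwise; in the order [a, b, c, d, e, f, g, h, i, j] the diagonal is [2, 2, 2, 1, 2, 2, 2, 2, 1, 2]. L has integer entries, so p(x) = det(xI - L) has integer coefficients. Expanding the determinant yields x^10 - 18x^9 + 136x^8 - 560x^7 + 1365x^6 - 2002x^5 + 1716x^4 - 792x^3 + 165x^2 - 10x. Since p(0) = det(-L) = 0, x divides p(x). The largest eigenvalue, 3.9021, is at most the vertex count 10.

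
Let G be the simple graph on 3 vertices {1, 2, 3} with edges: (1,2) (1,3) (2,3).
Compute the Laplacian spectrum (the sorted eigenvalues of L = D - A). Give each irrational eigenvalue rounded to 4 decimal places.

With the vertex order [1, 2, 3], the degrees are [2, 2, 2], giving D = diag(2, 2, 2) and L = D - A. Diagonalising L (or applying a numerical eigensolver to the 3x3 matrix) gives the spectrum above. The single zero eigenvalue shows the graph is connected. By the matrix-tree theorem the graph has (1/3) * product of the nonzero eigenvalues = 3 spanning trees.

[0, 3, 3]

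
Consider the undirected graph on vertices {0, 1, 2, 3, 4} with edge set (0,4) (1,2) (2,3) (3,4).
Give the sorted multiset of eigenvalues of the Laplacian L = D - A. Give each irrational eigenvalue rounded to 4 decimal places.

[0, 0.3820, 1.3820, 2.6180, 3.6180]

With the vertex order [0, 1, 2, 3, 4], the degrees are [1, 1, 2, 2, 2], giving D = diag(1, 1, 2, 2, 2) and L = D - A. Diagonalising L (or applying a numerical eigensolver to the 5x5 matrix) gives the spectrum above. The single zero eigenvalue shows the graph is connected. The largest eigenvalue, 3.6180, is at most the vertex count 5. The eigenvalues sum to 8, which equals trace(L) = 2|E|.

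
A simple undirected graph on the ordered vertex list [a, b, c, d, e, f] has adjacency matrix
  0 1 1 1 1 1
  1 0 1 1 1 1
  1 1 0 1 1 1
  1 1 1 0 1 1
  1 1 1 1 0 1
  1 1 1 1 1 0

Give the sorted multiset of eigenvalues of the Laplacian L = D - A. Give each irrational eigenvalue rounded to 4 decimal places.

With the vertex order [a, b, c, d, e, f], the degrees are [5, 5, 5, 5, 5, 5], giving D = diag(5, 5, 5, 5, 5, 5) and L = D - A. Diagonalising L (or applying a numerical eigensolver to the 6x6 matrix) gives the spectrum above. By the matrix-tree theorem the graph has (1/6) * product of the nonzero eigenvalues = 1296 spanning trees.

[0, 6, 6, 6, 6, 6]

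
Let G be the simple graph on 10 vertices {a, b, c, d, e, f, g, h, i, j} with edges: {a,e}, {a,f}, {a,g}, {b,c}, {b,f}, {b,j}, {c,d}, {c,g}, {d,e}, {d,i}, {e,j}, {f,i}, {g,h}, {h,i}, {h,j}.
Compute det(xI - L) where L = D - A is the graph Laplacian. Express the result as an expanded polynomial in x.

Each diagonal entry of L is the vertex degree and each off-diagonal entry is -1 where an edge is present, 0 otherwise; in the order [a, b, c, d, e, f, g, h, i, j] the diagonal is [3, 3, 3, 3, 3, 3, 3, 3, 3, 3]. L has integer entries, so p(x) = det(xI - L) has integer coefficients. Expanding the determinant yields x^10 - 30x^9 + 390x^8 - 2880x^7 + 13305x^6 - 39882x^5 + 77640x^4 - 94800x^3 + 66000x^2 - 20000x. The constant term is 0 because L is singular (the all-ones vector lies in its kernel). The largest eigenvalue, 5, is at most the vertex count 10. The eigenvalues sum to 30, which equals trace(L) = 2|E|.

x^10 - 30x^9 + 390x^8 - 2880x^7 + 13305x^6 - 39882x^5 + 77640x^4 - 94800x^3 + 66000x^2 - 20000x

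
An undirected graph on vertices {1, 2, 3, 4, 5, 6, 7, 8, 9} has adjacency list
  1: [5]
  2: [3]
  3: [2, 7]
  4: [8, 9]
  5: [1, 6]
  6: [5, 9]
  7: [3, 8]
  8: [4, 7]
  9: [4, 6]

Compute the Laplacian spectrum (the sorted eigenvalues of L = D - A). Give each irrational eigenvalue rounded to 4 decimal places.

With the vertex order [1, 2, 3, 4, 5, 6, 7, 8, 9], the degrees are [1, 1, 2, 2, 2, 2, 2, 2, 2], giving D = diag(1, 1, 2, 2, 2, 2, 2, 2, 2) and L = D - A. Diagonalising L (or applying a numerical eigensolver to the 9x9 matrix) gives the spectrum above. The single zero eigenvalue shows the graph is connected. There is one zero in the spectrum, matching the 1 component.

[0, 0.1206, 0.4679, 1, 1.6527, 2.3473, 3, 3.5321, 3.8794]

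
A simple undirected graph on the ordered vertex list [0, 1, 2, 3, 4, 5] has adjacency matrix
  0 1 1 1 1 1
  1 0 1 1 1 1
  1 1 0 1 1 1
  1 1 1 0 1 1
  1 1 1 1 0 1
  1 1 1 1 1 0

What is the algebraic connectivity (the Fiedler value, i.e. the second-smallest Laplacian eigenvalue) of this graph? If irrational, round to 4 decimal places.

6

Reading degrees in the order [0, 1, 2, 3, 4, 5] gives [5, 5, 5, 5, 5, 5]; set D = diag(5, 5, 5, 5, 5, 5) and form L = D - A. The sorted Laplacian eigenvalues are [0, 6, 6, 6, 6, 6]; the algebraic connectivity is the second entry, 6. By the matrix-tree theorem the graph has (1/6) * product of the nonzero eigenvalues = 1296 spanning trees.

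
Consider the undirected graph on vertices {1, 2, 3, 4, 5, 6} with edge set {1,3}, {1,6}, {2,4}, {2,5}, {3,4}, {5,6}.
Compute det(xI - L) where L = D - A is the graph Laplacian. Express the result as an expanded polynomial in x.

x^6 - 12x^5 + 54x^4 - 112x^3 + 105x^2 - 36x

Each diagonal entry of L is the vertex degree and each off-diagonal entry is -1 where an edge is present, 0 otherwise; in the order [1, 2, 3, 4, 5, 6] the diagonal is [2, 2, 2, 2, 2, 2]. The eigenvalues of L are [0, 1, 1, 3, 3, 4]; the characteristic polynomial is the product of (x - lambda_i), which multiplies out to x^6 - 12x^5 + 54x^4 - 112x^3 + 105x^2 - 36x. The coefficient of x^5 equals -trace(L) = -12, matching the sum of degrees. The largest eigenvalue, 4, is at most the vertex count 6.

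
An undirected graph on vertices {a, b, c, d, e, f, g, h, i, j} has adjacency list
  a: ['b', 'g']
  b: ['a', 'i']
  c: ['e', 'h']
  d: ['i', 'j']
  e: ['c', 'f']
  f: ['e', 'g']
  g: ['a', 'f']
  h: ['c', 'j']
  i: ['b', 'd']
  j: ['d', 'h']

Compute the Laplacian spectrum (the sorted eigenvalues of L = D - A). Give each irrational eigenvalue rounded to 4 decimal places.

Each diagonal entry of L is the vertex degree and each off-diagonal entry is -1 where an edge is present, 0 otherwise; in the order [a, b, c, d, e, f, g, h, i, j] the diagonal is [2, 2, 2, 2, 2, 2, 2, 2, 2, 2]. The multiplicity of 0 as a Laplacian eigenvalue equals the number of connected components. The single zero eigenvalue shows the graph is connected. There is one zero in the spectrum, matching the 1 component.

[0, 0.3820, 0.3820, 1.3820, 1.3820, 2.6180, 2.6180, 3.6180, 3.6180, 4]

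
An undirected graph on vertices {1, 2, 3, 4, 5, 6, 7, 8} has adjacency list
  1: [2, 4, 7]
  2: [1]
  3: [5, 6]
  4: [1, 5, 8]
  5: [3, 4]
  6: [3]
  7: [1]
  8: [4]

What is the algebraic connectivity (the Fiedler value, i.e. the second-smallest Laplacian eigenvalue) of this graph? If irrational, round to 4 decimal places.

0.2243

Reading degrees in the order [1, 2, 3, 4, 5, 6, 7, 8] gives [3, 1, 2, 3, 2, 1, 1, 1]; set D = diag(3, 1, 2, 3, 2, 1, 1, 1) and form L = D - A. The smallest Laplacian eigenvalue is always 0. The next one, lambda_2 = 0.2243, measures how hard the graph is to disconnect: larger values mean better connectivity. By the matrix-tree theorem the graph has (1/8) * product of the nonzero eigenvalues = 1 spanning tree.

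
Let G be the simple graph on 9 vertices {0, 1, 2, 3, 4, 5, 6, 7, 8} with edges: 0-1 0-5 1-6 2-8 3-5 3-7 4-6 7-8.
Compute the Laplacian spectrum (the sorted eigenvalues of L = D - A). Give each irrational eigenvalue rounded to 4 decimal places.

[0, 0.1206, 0.4679, 1, 1.6527, 2.3473, 3, 3.5321, 3.8794]

With the vertex order [0, 1, 2, 3, 4, 5, 6, 7, 8], the degrees are [2, 2, 1, 2, 1, 2, 2, 2, 2], giving D = diag(2, 2, 1, 2, 1, 2, 2, 2, 2) and L = D - A. The multiplicity of 0 as a Laplacian eigenvalue equals the number of connected components. The single zero eigenvalue shows the graph is connected. The largest eigenvalue, 3.8794, is at most the vertex count 9. By the matrix-tree theorem the graph has (1/9) * product of the nonzero eigenvalues = 1 spanning tree.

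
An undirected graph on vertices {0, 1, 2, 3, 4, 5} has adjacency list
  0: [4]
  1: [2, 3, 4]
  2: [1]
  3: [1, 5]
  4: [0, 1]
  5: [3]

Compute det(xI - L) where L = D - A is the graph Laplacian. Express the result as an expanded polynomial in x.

Each diagonal entry of L is the vertex degree and each off-diagonal entry is -1 where an edge is present, 0 otherwise; in the order [0, 1, 2, 3, 4, 5] the diagonal is [1, 3, 1, 2, 2, 1]. Computing det(xI - L) by cofactor expansion (or equivalently via sum-over-permutations) gives x^6 - 10x^5 + 35x^4 - 52x^3 + 31x^2 - 6x. The constant term is 0 because L is singular (the all-ones vector lies in its kernel). By the matrix-tree theorem the graph has (1/6) * product of the nonzero eigenvalues = 1 spanning tree.

x^6 - 10x^5 + 35x^4 - 52x^3 + 31x^2 - 6x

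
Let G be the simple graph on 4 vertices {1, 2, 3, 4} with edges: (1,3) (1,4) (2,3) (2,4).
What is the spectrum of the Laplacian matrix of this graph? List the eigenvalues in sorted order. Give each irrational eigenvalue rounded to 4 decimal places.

[0, 2, 2, 4]

Reading degrees in the order [1, 2, 3, 4] gives [2, 2, 2, 2]; set D = diag(2, 2, 2, 2) and form L = D - A. Since every row of L sums to 0, the all-ones vector is in the kernel and 0 is an eigenvalue. The single zero eigenvalue shows the graph is connected. There is one zero in the spectrum, matching the 1 component.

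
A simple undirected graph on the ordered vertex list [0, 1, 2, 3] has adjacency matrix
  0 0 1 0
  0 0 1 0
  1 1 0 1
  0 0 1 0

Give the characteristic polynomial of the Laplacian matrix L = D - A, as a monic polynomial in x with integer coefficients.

Each diagonal entry of L is the vertex degree and each off-diagonal entry is -1 where an edge is present, 0 otherwise; in the order [0, 1, 2, 3] the diagonal is [1, 1, 3, 1]. L has integer entries, so p(x) = det(xI - L) has integer coefficients. Expanding the determinant yields x^4 - 6x^3 + 9x^2 - 4x. Since p(0) = det(-L) = 0, x divides p(x).

x^4 - 6x^3 + 9x^2 - 4x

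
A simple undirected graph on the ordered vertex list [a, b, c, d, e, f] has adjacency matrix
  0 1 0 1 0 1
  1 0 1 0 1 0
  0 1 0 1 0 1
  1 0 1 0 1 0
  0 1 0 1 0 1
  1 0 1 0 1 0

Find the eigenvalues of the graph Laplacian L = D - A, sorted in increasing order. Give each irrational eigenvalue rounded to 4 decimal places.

[0, 3, 3, 3, 3, 6]

With the vertex order [a, b, c, d, e, f], the degrees are [3, 3, 3, 3, 3, 3], giving D = diag(3, 3, 3, 3, 3, 3) and L = D - A. Diagonalising L (or applying a numerical eigensolver to the 6x6 matrix) gives the spectrum above. The largest eigenvalue, 6, is at most the vertex count 6.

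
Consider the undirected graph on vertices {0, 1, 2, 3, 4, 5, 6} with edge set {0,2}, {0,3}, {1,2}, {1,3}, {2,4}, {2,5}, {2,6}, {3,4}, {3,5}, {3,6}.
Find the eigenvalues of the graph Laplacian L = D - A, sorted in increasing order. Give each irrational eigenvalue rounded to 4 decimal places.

Each diagonal entry of L is the vertex degree and each off-diagonal entry is -1 where an edge is present, 0 otherwise; in the order [0, 1, 2, 3, 4, 5, 6] the diagonal is [2, 2, 5, 5, 2, 2, 2]. Since every row of L sums to 0, the all-ones vector is in the kernel and 0 is an eigenvalue. The eigenvalues sum to 20, which equals trace(L) = 2|E|. The largest eigenvalue, 7, is at most the vertex count 7.

[0, 2, 2, 2, 2, 5, 7]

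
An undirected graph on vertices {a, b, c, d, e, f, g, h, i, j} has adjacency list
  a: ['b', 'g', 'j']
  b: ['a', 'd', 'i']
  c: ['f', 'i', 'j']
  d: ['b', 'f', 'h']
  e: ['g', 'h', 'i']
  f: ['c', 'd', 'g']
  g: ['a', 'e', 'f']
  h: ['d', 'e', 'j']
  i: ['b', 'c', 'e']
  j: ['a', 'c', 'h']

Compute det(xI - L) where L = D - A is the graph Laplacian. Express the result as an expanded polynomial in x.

Each diagonal entry of L is the vertex degree and each off-diagonal entry is -1 where an edge is present, 0 otherwise; in the order [a, b, c, d, e, f, g, h, i, j] the diagonal is [3, 3, 3, 3, 3, 3, 3, 3, 3, 3]. L has integer entries, so p(x) = det(xI - L) has integer coefficients. Expanding the determinant yields x^10 - 30x^9 + 390x^8 - 2880x^7 + 13305x^6 - 39882x^5 + 77640x^4 - 94800x^3 + 66000x^2 - 20000x. The coefficient of x^9 equals -trace(L) = -30, matching the sum of degrees. There is one zero in the spectrum, matching the 1 component.

x^10 - 30x^9 + 390x^8 - 2880x^7 + 13305x^6 - 39882x^5 + 77640x^4 - 94800x^3 + 66000x^2 - 20000x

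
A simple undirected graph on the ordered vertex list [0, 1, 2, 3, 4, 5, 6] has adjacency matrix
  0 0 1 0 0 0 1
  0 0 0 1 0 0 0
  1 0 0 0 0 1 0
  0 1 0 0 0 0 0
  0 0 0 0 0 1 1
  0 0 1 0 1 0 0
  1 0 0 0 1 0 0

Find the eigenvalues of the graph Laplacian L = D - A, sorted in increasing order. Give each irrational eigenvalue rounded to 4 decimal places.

[0, 0, 1.3820, 1.3820, 2, 3.6180, 3.6180]

Each diagonal entry of L is the vertex degree and each off-diagonal entry is -1 where an edge is present, 0 otherwise; in the order [0, 1, 2, 3, 4, 5, 6] the diagonal is [2, 1, 2, 1, 2, 2, 2]. The multiplicity of 0 as a Laplacian eigenvalue equals the number of connected components. The 2 zero eigenvalues correspond to the 2 connected components. The largest eigenvalue, 3.6180, is at most the vertex count 7. There are 2 zeros in the spectrum, matching the 2 components.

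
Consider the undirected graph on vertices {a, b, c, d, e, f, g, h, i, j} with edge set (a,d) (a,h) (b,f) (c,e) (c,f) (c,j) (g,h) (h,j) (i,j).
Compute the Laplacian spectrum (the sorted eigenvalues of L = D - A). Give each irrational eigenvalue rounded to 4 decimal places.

With the vertex order [a, b, c, d, e, f, g, h, i, j], the degrees are [2, 1, 3, 1, 1, 2, 1, 3, 1, 3], giving D = diag(2, 1, 3, 1, 1, 2, 1, 3, 1, 3) and L = D - A. L is symmetric positive semidefinite, so every eigenvalue is real and nonnegative. The single zero eigenvalue shows the graph is connected. The largest eigenvalue, 4.8760, is at most the vertex count 10.

[0, 0.1729, 0.4755, 0.6617, 0.7420, 2, 2.2091, 2.9065, 3.9563, 4.8760]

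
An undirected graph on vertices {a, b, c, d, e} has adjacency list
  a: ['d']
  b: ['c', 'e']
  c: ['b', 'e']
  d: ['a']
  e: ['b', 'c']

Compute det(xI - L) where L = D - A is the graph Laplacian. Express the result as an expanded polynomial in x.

x^5 - 8x^4 + 21x^3 - 18x^2

Each diagonal entry of L is the vertex degree and each off-diagonal entry is -1 where an edge is present, 0 otherwise; in the order [a, b, c, d, e] the diagonal is [1, 2, 2, 1, 2]. Computing det(xI - L) by cofactor expansion (or equivalently via sum-over-permutations) gives x^5 - 8x^4 + 21x^3 - 18x^2. The constant term is 0 because L is singular (the all-ones vector lies in its kernel). The eigenvalues sum to 8, which equals trace(L) = 2|E|.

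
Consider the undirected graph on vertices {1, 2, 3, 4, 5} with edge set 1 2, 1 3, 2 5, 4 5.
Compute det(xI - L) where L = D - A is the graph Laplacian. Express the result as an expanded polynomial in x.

Reading degrees in the order [1, 2, 3, 4, 5] gives [2, 2, 1, 1, 2]; set D = diag(2, 2, 1, 1, 2) and form L = D - A. Computing det(xI - L) by cofactor expansion (or equivalently via sum-over-permutations) gives x^5 - 8x^4 + 21x^3 - 20x^2 + 5x. The coefficient of x^4 equals -trace(L) = -8, matching the sum of degrees. There is one zero in the spectrum, matching the 1 component. The eigenvalues sum to 8, which equals trace(L) = 2|E|.

x^5 - 8x^4 + 21x^3 - 20x^2 + 5x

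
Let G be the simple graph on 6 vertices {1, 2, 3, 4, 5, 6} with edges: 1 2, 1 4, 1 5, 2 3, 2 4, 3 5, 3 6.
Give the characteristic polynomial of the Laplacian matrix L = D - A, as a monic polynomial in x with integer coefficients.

x^6 - 14x^5 + 73x^4 - 174x^3 + 184x^2 - 66x

Reading degrees in the order [1, 2, 3, 4, 5, 6] gives [3, 3, 3, 2, 2, 1]; set D = diag(3, 3, 3, 2, 2, 1) and form L = D - A. L has integer entries, so p(x) = det(xI - L) has integer coefficients. Expanding the determinant yields x^6 - 14x^5 + 73x^4 - 174x^3 + 184x^2 - 66x. Since p(0) = det(-L) = 0, x divides p(x). The largest eigenvalue, 4.8912, is at most the vertex count 6.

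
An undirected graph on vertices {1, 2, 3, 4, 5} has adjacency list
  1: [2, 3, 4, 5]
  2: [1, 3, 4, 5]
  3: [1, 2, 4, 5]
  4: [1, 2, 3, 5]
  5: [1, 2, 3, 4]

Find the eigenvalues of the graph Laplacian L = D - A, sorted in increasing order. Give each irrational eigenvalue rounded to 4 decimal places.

[0, 5, 5, 5, 5]

With the vertex order [1, 2, 3, 4, 5], the degrees are [4, 4, 4, 4, 4], giving D = diag(4, 4, 4, 4, 4) and L = D - A. The multiplicity of 0 as a Laplacian eigenvalue equals the number of connected components. By the matrix-tree theorem the graph has (1/5) * product of the nonzero eigenvalues = 125 spanning trees.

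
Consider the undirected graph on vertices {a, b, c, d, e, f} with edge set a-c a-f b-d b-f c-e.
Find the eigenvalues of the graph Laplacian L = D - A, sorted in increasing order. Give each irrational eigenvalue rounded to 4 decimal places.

Reading degrees in the order [a, b, c, d, e, f] gives [2, 2, 2, 1, 1, 2]; set D = diag(2, 2, 2, 1, 1, 2) and form L = D - A. The multiplicity of 0 as a Laplacian eigenvalue equals the number of connected components. There is one zero in the spectrum, matching the 1 component. By the matrix-tree theorem the graph has (1/6) * product of the nonzero eigenvalues = 1 spanning tree.

[0, 0.2679, 1, 2, 3, 3.7321]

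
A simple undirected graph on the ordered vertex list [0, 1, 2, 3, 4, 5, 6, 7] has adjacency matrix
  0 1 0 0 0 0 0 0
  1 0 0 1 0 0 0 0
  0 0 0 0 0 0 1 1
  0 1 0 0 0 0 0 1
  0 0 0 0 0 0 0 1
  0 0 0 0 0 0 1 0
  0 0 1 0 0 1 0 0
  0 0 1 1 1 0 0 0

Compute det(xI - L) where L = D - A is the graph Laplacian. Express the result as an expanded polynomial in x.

x^8 - 14x^7 + 77x^6 - 212x^5 + 308x^4 - 228x^3 + 75x^2 - 8x

Reading degrees in the order [0, 1, 2, 3, 4, 5, 6, 7] gives [1, 2, 2, 2, 1, 1, 2, 3]; set D = diag(1, 2, 2, 2, 1, 1, 2, 3) and form L = D - A. L has integer entries, so p(x) = det(xI - L) has integer coefficients. Expanding the determinant yields x^8 - 14x^7 + 77x^6 - 212x^5 + 308x^4 - 228x^3 + 75x^2 - 8x. Since p(0) = det(-L) = 0, x divides p(x). There is one zero in the spectrum, matching the 1 component. The largest eigenvalue, 4.3623, is at most the vertex count 8.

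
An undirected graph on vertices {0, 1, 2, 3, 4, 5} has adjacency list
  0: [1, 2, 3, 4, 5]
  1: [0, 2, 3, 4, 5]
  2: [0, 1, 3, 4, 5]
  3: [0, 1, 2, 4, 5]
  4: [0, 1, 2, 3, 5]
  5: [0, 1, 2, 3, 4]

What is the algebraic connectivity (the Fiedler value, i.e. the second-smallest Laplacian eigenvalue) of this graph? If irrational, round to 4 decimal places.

6

With the vertex order [0, 1, 2, 3, 4, 5], the degrees are [5, 5, 5, 5, 5, 5], giving D = diag(5, 5, 5, 5, 5, 5) and L = D - A. The sorted Laplacian eigenvalues are [0, 6, 6, 6, 6, 6]; the algebraic connectivity is the second entry, 6. There is one zero in the spectrum, matching the 1 component.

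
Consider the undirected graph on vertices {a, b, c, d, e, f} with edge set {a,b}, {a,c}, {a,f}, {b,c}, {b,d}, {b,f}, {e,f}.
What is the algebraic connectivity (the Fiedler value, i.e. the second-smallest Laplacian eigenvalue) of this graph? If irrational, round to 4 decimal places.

Reading degrees in the order [a, b, c, d, e, f] gives [3, 4, 2, 1, 1, 3]; set D = diag(3, 4, 2, 1, 1, 3) and form L = D - A. The sorted Laplacian eigenvalues are [0, 0.6972, 1.1392, 2.7459, 4.3028, 5.1149]; the algebraic connectivity is the second entry, 0.6972. The eigenvalues sum to 14, which equals trace(L) = 2|E|.

0.6972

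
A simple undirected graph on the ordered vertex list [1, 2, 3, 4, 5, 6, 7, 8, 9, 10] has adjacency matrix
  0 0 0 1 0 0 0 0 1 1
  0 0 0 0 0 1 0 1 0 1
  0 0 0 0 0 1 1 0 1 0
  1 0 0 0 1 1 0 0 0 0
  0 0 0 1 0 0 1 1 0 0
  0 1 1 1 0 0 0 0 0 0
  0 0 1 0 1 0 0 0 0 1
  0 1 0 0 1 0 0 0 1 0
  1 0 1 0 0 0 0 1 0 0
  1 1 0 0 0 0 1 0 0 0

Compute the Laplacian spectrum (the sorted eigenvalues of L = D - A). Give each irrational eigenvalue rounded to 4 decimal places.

[0, 2, 2, 2, 2, 2, 5, 5, 5, 5]

Reading degrees in the order [1, 2, 3, 4, 5, 6, 7, 8, 9, 10] gives [3, 3, 3, 3, 3, 3, 3, 3, 3, 3]; set D = diag(3, 3, 3, 3, 3, 3, 3, 3, 3, 3) and form L = D - A. Since every row of L sums to 0, the all-ones vector is in the kernel and 0 is an eigenvalue. The single zero eigenvalue shows the graph is connected. The largest eigenvalue, 5, is at most the vertex count 10.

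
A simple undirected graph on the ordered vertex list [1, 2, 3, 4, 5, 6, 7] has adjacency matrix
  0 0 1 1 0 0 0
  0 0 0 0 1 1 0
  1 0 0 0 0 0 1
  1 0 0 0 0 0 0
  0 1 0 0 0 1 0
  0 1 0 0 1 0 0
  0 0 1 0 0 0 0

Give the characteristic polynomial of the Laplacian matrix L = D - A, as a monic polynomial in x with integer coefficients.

Each diagonal entry of L is the vertex degree and each off-diagonal entry is -1 where an edge is present, 0 otherwise; in the order [1, 2, 3, 4, 5, 6, 7] the diagonal is [2, 2, 2, 1, 2, 2, 1]. L has integer entries, so p(x) = det(xI - L) has integer coefficients. Expanding the determinant yields x^7 - 12x^6 + 55x^5 - 118x^4 + 114x^3 - 36x^2. The constant term is 0 because L is singular (the all-ones vector lies in its kernel). The largest eigenvalue, 3.4142, is at most the vertex count 7. The eigenvalues sum to 12, which equals trace(L) = 2|E|.

x^7 - 12x^6 + 55x^5 - 118x^4 + 114x^3 - 36x^2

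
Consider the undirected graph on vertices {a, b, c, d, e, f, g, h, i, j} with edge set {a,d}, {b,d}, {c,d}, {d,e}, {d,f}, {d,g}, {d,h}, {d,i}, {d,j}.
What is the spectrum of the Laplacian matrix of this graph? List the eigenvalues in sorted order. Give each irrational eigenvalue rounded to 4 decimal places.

Each diagonal entry of L is the vertex degree and each off-diagonal entry is -1 where an edge is present, 0 otherwise; in the order [a, b, c, d, e, f, g, h, i, j] the diagonal is [1, 1, 1, 9, 1, 1, 1, 1, 1, 1]. Since every row of L sums to 0, the all-ones vector is in the kernel and 0 is an eigenvalue. The single zero eigenvalue shows the graph is connected. The eigenvalues sum to 18, which equals trace(L) = 2|E|.

[0, 1, 1, 1, 1, 1, 1, 1, 1, 10]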